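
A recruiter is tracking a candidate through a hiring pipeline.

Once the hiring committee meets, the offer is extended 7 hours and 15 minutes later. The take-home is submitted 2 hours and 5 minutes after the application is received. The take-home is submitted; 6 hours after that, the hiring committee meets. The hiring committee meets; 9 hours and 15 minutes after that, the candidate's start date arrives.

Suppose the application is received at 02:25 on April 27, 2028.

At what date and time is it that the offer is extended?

17:45 on April 27, 2028

The application is received: 02:25 Apr 27, 2028.
The take-home is submitted: 02:25 Apr 27, 2028 + 2h05m = 04:30 Apr 27, 2028.
The hiring committee meets: 04:30 Apr 27, 2028 + 6h = 10:30 Apr 27, 2028.
The offer is extended: 10:30 Apr 27, 2028 + 7h15m = 17:45 Apr 27, 2028.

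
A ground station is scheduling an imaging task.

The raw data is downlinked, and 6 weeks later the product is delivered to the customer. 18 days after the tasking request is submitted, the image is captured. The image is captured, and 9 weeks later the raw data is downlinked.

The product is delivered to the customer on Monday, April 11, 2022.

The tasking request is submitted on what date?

Thursday, December 9, 2021

The product is delivered to the customer: Apr 11, 2022.
The raw data is downlinked: Apr 11, 2022 − 6 weeks = Feb 28, 2022.
The image is captured: Feb 28, 2022 − 9 weeks = Dec 27, 2021.
The tasking request is submitted: Dec 27, 2021 − 18 days = Dec 9, 2021.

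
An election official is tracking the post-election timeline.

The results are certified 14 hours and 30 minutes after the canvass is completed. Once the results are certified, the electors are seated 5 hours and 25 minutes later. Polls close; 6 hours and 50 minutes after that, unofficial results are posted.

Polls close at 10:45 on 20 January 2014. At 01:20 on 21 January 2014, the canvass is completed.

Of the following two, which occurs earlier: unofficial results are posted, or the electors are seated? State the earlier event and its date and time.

Unofficial results are posted — 17:35 on 20 January 2014

Polls close: 10:45 Jan 20, 2014.
Unofficial results are posted: 10:45 Jan 20, 2014 + 6h50m = 17:35 Jan 20, 2014.
The canvass is completed: 01:20 Jan 21, 2014.
The results are certified: 01:20 Jan 21, 2014 + 14h30m = 15:50 Jan 21, 2014.
The electors are seated: 15:50 Jan 21, 2014 + 5h25m = 21:15 Jan 21, 2014.
Comparing: unofficial results are posted at 17:35 Jan 20, 2014 vs the electors are seated at 21:15 Jan 21, 2014. Earlier: unofficial results are posted.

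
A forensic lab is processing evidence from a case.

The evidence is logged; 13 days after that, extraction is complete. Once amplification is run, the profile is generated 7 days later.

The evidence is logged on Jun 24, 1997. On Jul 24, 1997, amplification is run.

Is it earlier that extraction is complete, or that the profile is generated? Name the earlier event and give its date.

Extraction is complete — Jul 7, 1997

The evidence is logged: Jun 24, 1997.
Extraction is complete: Jun 24, 1997 + 13 days = Jul 7, 1997.
Amplification is run: Jul 24, 1997.
The profile is generated: Jul 24, 1997 + 7 days = Jul 31, 1997.
Comparing: extraction is complete on Jul 7, 1997 vs the profile is generated on Jul 31, 1997. Earlier: extraction is complete.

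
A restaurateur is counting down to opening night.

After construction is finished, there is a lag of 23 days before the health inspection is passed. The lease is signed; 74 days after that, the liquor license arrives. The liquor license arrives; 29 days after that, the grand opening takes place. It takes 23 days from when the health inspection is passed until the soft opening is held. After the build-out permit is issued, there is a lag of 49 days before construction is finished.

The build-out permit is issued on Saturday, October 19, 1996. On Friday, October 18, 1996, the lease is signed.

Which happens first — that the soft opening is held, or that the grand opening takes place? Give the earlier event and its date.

The build-out permit is issued: Oct 19, 1996.
Construction is finished: Oct 19, 1996 + 49 days = Dec 7, 1996.
The health inspection is passed: Dec 7, 1996 + 23 days = Dec 30, 1996.
The soft opening is held: Dec 30, 1996 + 23 days = Jan 22, 1997.
The lease is signed: Oct 18, 1996.
The liquor license arrives: Oct 18, 1996 + 74 days = Dec 31, 1996.
The grand opening takes place: Dec 31, 1996 + 29 days = Jan 29, 1997.
Comparing: the soft opening is held on Jan 22, 1997 vs the grand opening takes place on Jan 29, 1997. Earlier: the soft opening is held.

The soft opening is held — Wednesday, January 22, 1997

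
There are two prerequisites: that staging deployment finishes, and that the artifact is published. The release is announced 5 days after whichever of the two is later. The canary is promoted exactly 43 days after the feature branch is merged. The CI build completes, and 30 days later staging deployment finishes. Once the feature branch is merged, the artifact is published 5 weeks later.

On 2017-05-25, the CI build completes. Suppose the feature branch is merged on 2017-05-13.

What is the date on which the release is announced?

2017-06-29

The CI build completes: May 25, 2017.
Staging deployment finishes: May 25, 2017 + 30 days = Jun 24, 2017.
The feature branch is merged: May 13, 2017.
The artifact is published: May 13, 2017 + 5 weeks = Jun 17, 2017.
Both prerequisites met — staging deployment finishes (Jun 24, 2017), the artifact is published (Jun 17, 2017); the later is Jun 24, 2017.
The release is announced: Jun 24, 2017 + 5 days = Jun 29, 2017.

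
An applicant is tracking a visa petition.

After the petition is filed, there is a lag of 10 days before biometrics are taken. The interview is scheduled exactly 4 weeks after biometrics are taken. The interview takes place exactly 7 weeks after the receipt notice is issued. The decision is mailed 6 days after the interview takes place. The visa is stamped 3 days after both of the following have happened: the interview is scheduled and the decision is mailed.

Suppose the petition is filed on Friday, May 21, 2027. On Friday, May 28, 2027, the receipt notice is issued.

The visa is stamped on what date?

The petition is filed: May 21, 2027.
Biometrics are taken: May 21, 2027 + 10 days = May 31, 2027.
The interview is scheduled: May 31, 2027 + 4 weeks = Jun 28, 2027.
The receipt notice is issued: May 28, 2027.
The interview takes place: May 28, 2027 + 7 weeks = Jul 16, 2027.
The decision is mailed: Jul 16, 2027 + 6 days = Jul 22, 2027.
Both prerequisites met — the interview is scheduled (Jun 28, 2027), the decision is mailed (Jul 22, 2027); the later is Jul 22, 2027.
The visa is stamped: Jul 22, 2027 + 3 days = Jul 25, 2027.

Sunday, July 25, 2027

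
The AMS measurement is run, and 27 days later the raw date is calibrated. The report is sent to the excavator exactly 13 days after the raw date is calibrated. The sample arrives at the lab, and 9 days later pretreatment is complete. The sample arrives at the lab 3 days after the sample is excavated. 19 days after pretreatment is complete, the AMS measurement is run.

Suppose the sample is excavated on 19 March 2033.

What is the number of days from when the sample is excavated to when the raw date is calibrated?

58 days

Causal path: the sample is excavated → the sample arrives at the lab → pretreatment is complete → the AMS measurement is run → the raw date is calibrated.
Total delay along the path: 3 + 9 + 19 + 27 = 58 days.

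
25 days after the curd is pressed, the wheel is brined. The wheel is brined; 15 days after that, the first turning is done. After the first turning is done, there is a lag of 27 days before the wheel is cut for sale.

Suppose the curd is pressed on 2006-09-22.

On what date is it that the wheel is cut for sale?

The curd is pressed: Sep 22, 2006.
The wheel is brined: Sep 22, 2006 + 25 days = Oct 17, 2006.
The first turning is done: Oct 17, 2006 + 15 days = Nov 1, 2006.
The wheel is cut for sale: Nov 1, 2006 + 27 days = Nov 28, 2006.

2006-11-28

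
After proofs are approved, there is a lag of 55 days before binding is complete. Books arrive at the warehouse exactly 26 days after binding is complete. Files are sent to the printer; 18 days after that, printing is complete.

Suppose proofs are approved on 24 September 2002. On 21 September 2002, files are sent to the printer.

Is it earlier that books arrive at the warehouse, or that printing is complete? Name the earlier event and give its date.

Proofs are approved: Sep 24, 2002.
Binding is complete: Sep 24, 2002 + 55 days = Nov 18, 2002.
Books arrive at the warehouse: Nov 18, 2002 + 26 days = Dec 14, 2002.
Files are sent to the printer: Sep 21, 2002.
Printing is complete: Sep 21, 2002 + 18 days = Oct 9, 2002.
Comparing: books arrive at the warehouse on Dec 14, 2002 vs printing is complete on Oct 9, 2002. Earlier: printing is complete.

Printing is complete — 9 October 2002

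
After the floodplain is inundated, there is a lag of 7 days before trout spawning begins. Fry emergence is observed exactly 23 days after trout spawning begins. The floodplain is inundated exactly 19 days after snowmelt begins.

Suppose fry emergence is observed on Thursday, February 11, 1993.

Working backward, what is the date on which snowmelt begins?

Fry emergence is observed: Feb 11, 1993.
Trout spawning begins: Feb 11, 1993 − 23 days = Jan 19, 1993.
The floodplain is inundated: Jan 19, 1993 − 7 days = Jan 12, 1993.
Snowmelt begins: Jan 12, 1993 − 19 days = Dec 24, 1992.

Thursday, December 24, 1992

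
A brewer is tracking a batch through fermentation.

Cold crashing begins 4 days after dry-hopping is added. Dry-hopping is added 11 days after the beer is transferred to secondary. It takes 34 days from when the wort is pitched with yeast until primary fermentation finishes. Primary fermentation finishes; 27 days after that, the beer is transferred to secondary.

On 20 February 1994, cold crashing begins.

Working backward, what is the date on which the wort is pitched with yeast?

Cold crashing begins: Feb 20, 1994.
Dry-hopping is added: Feb 20, 1994 − 4 days = Feb 16, 1994.
The beer is transferred to secondary: Feb 16, 1994 − 11 days = Feb 5, 1994.
Primary fermentation finishes: Feb 5, 1994 − 27 days = Jan 9, 1994.
The wort is pitched with yeast: Jan 9, 1994 − 34 days = Dec 6, 1993.

6 December 1993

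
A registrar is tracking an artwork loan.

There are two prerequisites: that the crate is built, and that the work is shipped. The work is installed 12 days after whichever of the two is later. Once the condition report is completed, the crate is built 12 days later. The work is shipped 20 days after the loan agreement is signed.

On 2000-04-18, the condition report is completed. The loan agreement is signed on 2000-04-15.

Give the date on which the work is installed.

The condition report is completed: Apr 18, 2000.
The crate is built: Apr 18, 2000 + 12 days = Apr 30, 2000.
The loan agreement is signed: Apr 15, 2000.
The work is shipped: Apr 15, 2000 + 20 days = May 5, 2000.
Both prerequisites met — the crate is built (Apr 30, 2000), the work is shipped (May 5, 2000); the later is May 5, 2000.
The work is installed: May 5, 2000 + 12 days = May 17, 2000.

2000-05-17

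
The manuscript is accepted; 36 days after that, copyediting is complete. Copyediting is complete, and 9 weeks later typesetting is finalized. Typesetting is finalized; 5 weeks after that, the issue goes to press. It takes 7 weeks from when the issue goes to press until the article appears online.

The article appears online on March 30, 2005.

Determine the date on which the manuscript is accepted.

September 28, 2004

The article appears online: Mar 30, 2005.
The issue goes to press: Mar 30, 2005 − 7 weeks = Feb 9, 2005.
Typesetting is finalized: Feb 9, 2005 − 5 weeks = Jan 5, 2005.
Copyediting is complete: Jan 5, 2005 − 9 weeks = Nov 3, 2004.
The manuscript is accepted: Nov 3, 2004 − 36 days = Sep 28, 2004.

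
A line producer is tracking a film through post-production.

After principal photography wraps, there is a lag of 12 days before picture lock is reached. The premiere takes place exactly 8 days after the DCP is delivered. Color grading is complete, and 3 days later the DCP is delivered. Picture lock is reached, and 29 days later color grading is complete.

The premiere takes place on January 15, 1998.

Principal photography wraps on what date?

November 24, 1997

The premiere takes place: Jan 15, 1998.
The DCP is delivered: Jan 15, 1998 − 8 days = Jan 7, 1998.
Color grading is complete: Jan 7, 1998 − 3 days = Jan 4, 1998.
Picture lock is reached: Jan 4, 1998 − 29 days = Dec 6, 1997.
Principal photography wraps: Dec 6, 1997 − 12 days = Nov 24, 1997.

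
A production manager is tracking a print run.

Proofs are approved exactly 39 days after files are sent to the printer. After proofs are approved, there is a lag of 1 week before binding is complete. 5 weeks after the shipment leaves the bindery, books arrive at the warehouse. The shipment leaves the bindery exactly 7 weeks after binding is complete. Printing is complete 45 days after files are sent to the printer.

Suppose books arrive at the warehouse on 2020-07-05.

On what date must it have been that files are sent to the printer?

2020-02-26

Books arrive at the warehouse: Jul 5, 2020.
The shipment leaves the bindery: Jul 5, 2020 − 5 weeks = May 31, 2020.
Binding is complete: May 31, 2020 − 7 weeks = Apr 12, 2020.
Proofs are approved: Apr 12, 2020 − 1 week = Apr 5, 2020.
Files are sent to the printer: Apr 5, 2020 − 39 days = Feb 26, 2020.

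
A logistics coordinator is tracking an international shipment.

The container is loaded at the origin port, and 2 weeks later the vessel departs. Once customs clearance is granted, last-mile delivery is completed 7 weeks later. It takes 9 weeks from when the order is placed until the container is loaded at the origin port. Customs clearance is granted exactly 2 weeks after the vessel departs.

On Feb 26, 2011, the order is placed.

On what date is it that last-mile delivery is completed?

The order is placed: Feb 26, 2011.
The container is loaded at the origin port: Feb 26, 2011 + 9 weeks = Apr 30, 2011.
The vessel departs: Apr 30, 2011 + 2 weeks = May 14, 2011.
Customs clearance is granted: May 14, 2011 + 2 weeks = May 28, 2011.
Last-mile delivery is completed: May 28, 2011 + 7 weeks = Jul 16, 2011.

Jul 16, 2011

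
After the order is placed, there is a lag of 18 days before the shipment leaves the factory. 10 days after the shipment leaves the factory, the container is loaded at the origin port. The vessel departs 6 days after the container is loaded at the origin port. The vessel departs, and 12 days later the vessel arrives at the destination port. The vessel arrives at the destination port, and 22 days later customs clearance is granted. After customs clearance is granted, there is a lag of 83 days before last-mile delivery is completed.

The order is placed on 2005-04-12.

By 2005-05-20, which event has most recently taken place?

The vessel departs

The order is placed: Apr 12, 2005.
The shipment leaves the factory: Apr 12, 2005 + 18 days = Apr 30, 2005.
The container is loaded at the origin port: Apr 30, 2005 + 10 days = May 10, 2005.
The vessel departs: May 10, 2005 + 6 days = May 16, 2005.
The vessel arrives at the destination port: May 16, 2005 + 12 days = May 28, 2005.
Customs clearance is granted: May 28, 2005 + 22 days = Jun 19, 2005.
Last-mile delivery is completed: Jun 19, 2005 + 83 days = Sep 10, 2005.
May 20, 2005 falls between when the vessel departs (May 16, 2005) and when the vessel arrives at the destination port (May 28, 2005).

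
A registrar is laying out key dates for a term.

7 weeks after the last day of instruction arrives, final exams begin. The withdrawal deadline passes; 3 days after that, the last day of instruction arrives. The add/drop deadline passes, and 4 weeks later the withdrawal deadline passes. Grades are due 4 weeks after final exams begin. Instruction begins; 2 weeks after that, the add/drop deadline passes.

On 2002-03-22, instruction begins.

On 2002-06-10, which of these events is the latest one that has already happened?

Instruction begins: Mar 22, 2002.
The add/drop deadline passes: Mar 22, 2002 + 2 weeks = Apr 5, 2002.
The withdrawal deadline passes: Apr 5, 2002 + 4 weeks = May 3, 2002.
The last day of instruction arrives: May 3, 2002 + 3 days = May 6, 2002.
Final exams begin: May 6, 2002 + 7 weeks = Jun 24, 2002.
Grades are due: Jun 24, 2002 + 4 weeks = Jul 22, 2002.
Jun 10, 2002 falls between when the last day of instruction arrives (May 6, 2002) and when final exams begin (Jun 24, 2002).

The last day of instruction arrives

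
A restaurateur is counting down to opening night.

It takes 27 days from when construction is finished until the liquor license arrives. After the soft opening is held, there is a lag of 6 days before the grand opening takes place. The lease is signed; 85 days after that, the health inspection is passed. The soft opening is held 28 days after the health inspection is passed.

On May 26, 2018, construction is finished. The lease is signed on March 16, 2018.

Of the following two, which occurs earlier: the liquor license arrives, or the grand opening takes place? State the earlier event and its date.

Construction is finished: May 26, 2018.
The liquor license arrives: May 26, 2018 + 27 days = Jun 22, 2018.
The lease is signed: Mar 16, 2018.
The health inspection is passed: Mar 16, 2018 + 85 days = Jun 9, 2018.
The soft opening is held: Jun 9, 2018 + 28 days = Jul 7, 2018.
The grand opening takes place: Jul 7, 2018 + 6 days = Jul 13, 2018.
Comparing: the liquor license arrives on Jun 22, 2018 vs the grand opening takes place on Jul 13, 2018. Earlier: the liquor license arrives.

The liquor license arrives — June 22, 2018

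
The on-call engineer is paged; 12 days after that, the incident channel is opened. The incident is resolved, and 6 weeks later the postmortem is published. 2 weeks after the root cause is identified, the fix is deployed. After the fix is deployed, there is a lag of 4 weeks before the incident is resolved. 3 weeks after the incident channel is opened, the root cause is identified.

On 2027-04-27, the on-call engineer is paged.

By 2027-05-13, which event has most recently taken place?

The incident channel is opened

The on-call engineer is paged: Apr 27, 2027.
The incident channel is opened: Apr 27, 2027 + 12 days = May 9, 2027.
The root cause is identified: May 9, 2027 + 3 weeks = May 30, 2027.
The fix is deployed: May 30, 2027 + 2 weeks = Jun 13, 2027.
The incident is resolved: Jun 13, 2027 + 4 weeks = Jul 11, 2027.
The postmortem is published: Jul 11, 2027 + 6 weeks = Aug 22, 2027.
May 13, 2027 falls between when the incident channel is opened (May 9, 2027) and when the root cause is identified (May 30, 2027).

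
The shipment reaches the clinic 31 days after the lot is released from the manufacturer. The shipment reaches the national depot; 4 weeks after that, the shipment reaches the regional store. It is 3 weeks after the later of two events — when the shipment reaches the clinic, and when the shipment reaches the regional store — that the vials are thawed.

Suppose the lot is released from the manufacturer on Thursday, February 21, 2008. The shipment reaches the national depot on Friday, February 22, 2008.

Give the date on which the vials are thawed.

Sunday, April 13, 2008

The lot is released from the manufacturer: Feb 21, 2008.
The shipment reaches the clinic: Feb 21, 2008 + 31 days = Mar 23, 2008.
The shipment reaches the national depot: Feb 22, 2008.
The shipment reaches the regional store: Feb 22, 2008 + 4 weeks = Mar 21, 2008.
Both prerequisites met — the shipment reaches the clinic (Mar 23, 2008), the shipment reaches the regional store (Mar 21, 2008); the later is Mar 23, 2008.
The vials are thawed: Mar 23, 2008 + 3 weeks = Apr 13, 2008.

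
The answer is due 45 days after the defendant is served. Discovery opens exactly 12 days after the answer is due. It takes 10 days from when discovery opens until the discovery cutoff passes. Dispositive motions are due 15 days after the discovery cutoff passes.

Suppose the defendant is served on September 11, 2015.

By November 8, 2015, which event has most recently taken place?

The defendant is served: Sep 11, 2015.
The answer is due: Sep 11, 2015 + 45 days = Oct 26, 2015.
Discovery opens: Oct 26, 2015 + 12 days = Nov 7, 2015.
The discovery cutoff passes: Nov 7, 2015 + 10 days = Nov 17, 2015.
Dispositive motions are due: Nov 17, 2015 + 15 days = Dec 2, 2015.
Nov 8, 2015 falls between when discovery opens (Nov 7, 2015) and when the discovery cutoff passes (Nov 17, 2015).

Discovery opens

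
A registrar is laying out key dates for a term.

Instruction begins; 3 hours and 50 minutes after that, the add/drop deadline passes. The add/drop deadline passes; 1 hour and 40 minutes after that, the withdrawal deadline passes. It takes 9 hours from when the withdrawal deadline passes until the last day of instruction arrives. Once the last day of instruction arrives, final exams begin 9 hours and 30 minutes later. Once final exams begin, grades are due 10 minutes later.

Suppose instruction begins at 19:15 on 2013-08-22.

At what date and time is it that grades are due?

Instruction begins: 19:15 Aug 22, 2013.
The add/drop deadline passes: 19:15 Aug 22, 2013 + 3h50m = 23:05 Aug 22, 2013.
The withdrawal deadline passes: 23:05 Aug 22, 2013 + 1h40m = 00:45 Aug 23, 2013.
The last day of instruction arrives: 00:45 Aug 23, 2013 + 9h = 09:45 Aug 23, 2013.
Final exams begin: 09:45 Aug 23, 2013 + 9h30m = 19:15 Aug 23, 2013.
Grades are due: 19:15 Aug 23, 2013 + 10m = 19:25 Aug 23, 2013.

19:25 on 2013-08-23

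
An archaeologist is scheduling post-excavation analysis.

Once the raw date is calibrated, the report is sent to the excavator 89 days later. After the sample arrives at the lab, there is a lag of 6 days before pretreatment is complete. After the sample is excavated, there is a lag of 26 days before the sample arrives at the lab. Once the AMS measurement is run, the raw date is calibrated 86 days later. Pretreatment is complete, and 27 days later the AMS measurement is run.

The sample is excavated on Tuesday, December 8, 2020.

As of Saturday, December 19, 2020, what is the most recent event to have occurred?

The sample is excavated

The sample is excavated: Dec 8, 2020.
The sample arrives at the lab: Dec 8, 2020 + 26 days = Jan 3, 2021.
Pretreatment is complete: Jan 3, 2021 + 6 days = Jan 9, 2021.
The AMS measurement is run: Jan 9, 2021 + 27 days = Feb 5, 2021.
The raw date is calibrated: Feb 5, 2021 + 86 days = May 2, 2021.
The report is sent to the excavator: May 2, 2021 + 89 days = Jul 30, 2021.
Dec 19, 2020 falls between when the sample is excavated (Dec 8, 2020) and when the sample arrives at the lab (Jan 3, 2021).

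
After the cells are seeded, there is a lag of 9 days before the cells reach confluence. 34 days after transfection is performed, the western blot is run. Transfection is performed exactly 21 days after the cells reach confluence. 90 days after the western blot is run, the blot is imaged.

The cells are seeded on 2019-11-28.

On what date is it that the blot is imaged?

The cells are seeded: Nov 28, 2019.
The cells reach confluence: Nov 28, 2019 + 9 days = Dec 7, 2019.
Transfection is performed: Dec 7, 2019 + 21 days = Dec 28, 2019.
The western blot is run: Dec 28, 2019 + 34 days = Jan 31, 2020.
The blot is imaged: Jan 31, 2020 + 90 days = Apr 30, 2020.

2020-04-30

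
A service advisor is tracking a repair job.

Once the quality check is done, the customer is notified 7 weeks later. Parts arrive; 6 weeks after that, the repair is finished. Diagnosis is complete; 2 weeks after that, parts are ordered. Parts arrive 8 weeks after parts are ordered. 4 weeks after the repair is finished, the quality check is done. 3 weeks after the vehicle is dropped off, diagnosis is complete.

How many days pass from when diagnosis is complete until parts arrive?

70 days

Causal path: diagnosis is complete → parts are ordered → parts arrive.
Total delay along the path: 2 + 8 weeks = 10 weeks = 70 days.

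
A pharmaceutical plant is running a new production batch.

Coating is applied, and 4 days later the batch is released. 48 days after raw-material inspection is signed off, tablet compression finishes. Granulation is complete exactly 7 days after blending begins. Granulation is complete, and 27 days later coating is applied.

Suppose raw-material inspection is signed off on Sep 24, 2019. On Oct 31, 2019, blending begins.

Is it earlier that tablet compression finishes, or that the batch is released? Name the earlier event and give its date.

Raw-material inspection is signed off: Sep 24, 2019.
Tablet compression finishes: Sep 24, 2019 + 48 days = Nov 11, 2019.
Blending begins: Oct 31, 2019.
Granulation is complete: Oct 31, 2019 + 7 days = Nov 7, 2019.
Coating is applied: Nov 7, 2019 + 27 days = Dec 4, 2019.
The batch is released: Dec 4, 2019 + 4 days = Dec 8, 2019.
Comparing: tablet compression finishes on Nov 11, 2019 vs the batch is released on Dec 8, 2019. Earlier: tablet compression finishes.

Tablet compression finishes — Nov 11, 2019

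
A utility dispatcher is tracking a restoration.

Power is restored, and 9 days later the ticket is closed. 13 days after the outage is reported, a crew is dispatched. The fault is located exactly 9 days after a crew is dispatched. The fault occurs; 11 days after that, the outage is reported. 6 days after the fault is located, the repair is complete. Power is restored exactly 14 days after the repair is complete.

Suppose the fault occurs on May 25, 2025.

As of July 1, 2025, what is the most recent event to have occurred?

The fault occurs: May 25, 2025.
The outage is reported: May 25, 2025 + 11 days = Jun 5, 2025.
A crew is dispatched: Jun 5, 2025 + 13 days = Jun 18, 2025.
The fault is located: Jun 18, 2025 + 9 days = Jun 27, 2025.
The repair is complete: Jun 27, 2025 + 6 days = Jul 3, 2025.
Power is restored: Jul 3, 2025 + 14 days = Jul 17, 2025.
The ticket is closed: Jul 17, 2025 + 9 days = Jul 26, 2025.
Jul 1, 2025 falls between when the fault is located (Jun 27, 2025) and when the repair is complete (Jul 3, 2025).

The fault is located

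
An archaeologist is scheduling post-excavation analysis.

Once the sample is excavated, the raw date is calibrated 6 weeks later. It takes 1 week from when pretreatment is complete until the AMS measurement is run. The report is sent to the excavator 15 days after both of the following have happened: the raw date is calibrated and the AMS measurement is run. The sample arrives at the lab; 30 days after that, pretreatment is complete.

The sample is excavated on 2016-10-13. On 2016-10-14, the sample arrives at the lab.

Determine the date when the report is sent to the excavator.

2016-12-09

The sample is excavated: Oct 13, 2016.
The raw date is calibrated: Oct 13, 2016 + 6 weeks = Nov 24, 2016.
The sample arrives at the lab: Oct 14, 2016.
Pretreatment is complete: Oct 14, 2016 + 30 days = Nov 13, 2016.
The AMS measurement is run: Nov 13, 2016 + 1 week = Nov 20, 2016.
Both prerequisites met — the raw date is calibrated (Nov 24, 2016), the AMS measurement is run (Nov 20, 2016); the later is Nov 24, 2016.
The report is sent to the excavator: Nov 24, 2016 + 15 days = Dec 9, 2016.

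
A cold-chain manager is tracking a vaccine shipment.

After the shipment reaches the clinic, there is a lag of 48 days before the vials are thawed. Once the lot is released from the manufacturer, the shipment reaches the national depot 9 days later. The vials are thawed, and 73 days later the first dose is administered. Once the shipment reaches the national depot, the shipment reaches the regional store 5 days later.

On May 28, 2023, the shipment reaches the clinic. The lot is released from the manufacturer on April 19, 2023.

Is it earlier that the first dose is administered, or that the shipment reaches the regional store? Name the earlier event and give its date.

The shipment reaches the regional store — May 3, 2023

The shipment reaches the clinic: May 28, 2023.
The vials are thawed: May 28, 2023 + 48 days = Jul 15, 2023.
The first dose is administered: Jul 15, 2023 + 73 days = Sep 26, 2023.
The lot is released from the manufacturer: Apr 19, 2023.
The shipment reaches the national depot: Apr 19, 2023 + 9 days = Apr 28, 2023.
The shipment reaches the regional store: Apr 28, 2023 + 5 days = May 3, 2023.
Comparing: the first dose is administered on Sep 26, 2023 vs the shipment reaches the regional store on May 3, 2023. Earlier: the shipment reaches the regional store.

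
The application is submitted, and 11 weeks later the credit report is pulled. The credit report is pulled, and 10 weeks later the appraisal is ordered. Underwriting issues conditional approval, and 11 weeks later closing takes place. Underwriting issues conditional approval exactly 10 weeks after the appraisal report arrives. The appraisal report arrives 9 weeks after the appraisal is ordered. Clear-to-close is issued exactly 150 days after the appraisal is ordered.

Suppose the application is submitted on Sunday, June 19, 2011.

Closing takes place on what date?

The application is submitted: Jun 19, 2011.
The credit report is pulled: Jun 19, 2011 + 11 weeks = Sep 4, 2011.
The appraisal is ordered: Sep 4, 2011 + 10 weeks = Nov 13, 2011.
The appraisal report arrives: Nov 13, 2011 + 9 weeks = Jan 15, 2012.
Underwriting issues conditional approval: Jan 15, 2012 + 10 weeks = Mar 25, 2012.
Closing takes place: Mar 25, 2012 + 11 weeks = Jun 10, 2012.

Sunday, June 10, 2012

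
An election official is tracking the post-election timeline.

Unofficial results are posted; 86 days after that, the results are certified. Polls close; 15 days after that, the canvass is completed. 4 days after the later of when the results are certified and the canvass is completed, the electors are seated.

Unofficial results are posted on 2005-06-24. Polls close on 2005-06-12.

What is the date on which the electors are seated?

2005-09-22

Unofficial results are posted: Jun 24, 2005.
The results are certified: Jun 24, 2005 + 86 days = Sep 18, 2005.
Polls close: Jun 12, 2005.
The canvass is completed: Jun 12, 2005 + 15 days = Jun 27, 2005.
Both prerequisites met — the results are certified (Sep 18, 2005), the canvass is completed (Jun 27, 2005); the later is Sep 18, 2005.
The electors are seated: Sep 18, 2005 + 4 days = Sep 22, 2005.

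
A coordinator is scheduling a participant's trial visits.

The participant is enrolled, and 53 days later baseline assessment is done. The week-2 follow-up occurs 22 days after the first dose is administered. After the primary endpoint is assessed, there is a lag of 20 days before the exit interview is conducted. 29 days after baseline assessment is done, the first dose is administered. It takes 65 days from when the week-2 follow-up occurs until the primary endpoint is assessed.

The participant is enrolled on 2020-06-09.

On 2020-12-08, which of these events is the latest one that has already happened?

The participant is enrolled: Jun 9, 2020.
Baseline assessment is done: Jun 9, 2020 + 53 days = Aug 1, 2020.
The first dose is administered: Aug 1, 2020 + 29 days = Aug 30, 2020.
The week-2 follow-up occurs: Aug 30, 2020 + 22 days = Sep 21, 2020.
The primary endpoint is assessed: Sep 21, 2020 + 65 days = Nov 25, 2020.
The exit interview is conducted: Nov 25, 2020 + 20 days = Dec 15, 2020.
Dec 8, 2020 falls between when the primary endpoint is assessed (Nov 25, 2020) and when the exit interview is conducted (Dec 15, 2020).

The primary endpoint is assessed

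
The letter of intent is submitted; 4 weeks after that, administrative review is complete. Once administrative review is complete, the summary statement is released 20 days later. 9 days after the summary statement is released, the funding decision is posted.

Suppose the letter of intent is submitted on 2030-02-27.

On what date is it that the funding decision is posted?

2030-04-25

The letter of intent is submitted: Feb 27, 2030.
Administrative review is complete: Feb 27, 2030 + 4 weeks = Mar 27, 2030.
The summary statement is released: Mar 27, 2030 + 20 days = Apr 16, 2030.
The funding decision is posted: Apr 16, 2030 + 9 days = Apr 25, 2030.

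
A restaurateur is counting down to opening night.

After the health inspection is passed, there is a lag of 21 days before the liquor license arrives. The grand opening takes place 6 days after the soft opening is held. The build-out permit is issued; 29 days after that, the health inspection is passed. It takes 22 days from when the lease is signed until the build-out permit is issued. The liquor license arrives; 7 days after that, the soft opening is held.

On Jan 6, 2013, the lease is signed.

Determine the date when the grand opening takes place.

The lease is signed: Jan 6, 2013.
The build-out permit is issued: Jan 6, 2013 + 22 days = Jan 28, 2013.
The health inspection is passed: Jan 28, 2013 + 29 days = Feb 26, 2013.
The liquor license arrives: Feb 26, 2013 + 21 days = Mar 19, 2013.
The soft opening is held: Mar 19, 2013 + 7 days = Mar 26, 2013.
The grand opening takes place: Mar 26, 2013 + 6 days = Apr 1, 2013.

Apr 1, 2013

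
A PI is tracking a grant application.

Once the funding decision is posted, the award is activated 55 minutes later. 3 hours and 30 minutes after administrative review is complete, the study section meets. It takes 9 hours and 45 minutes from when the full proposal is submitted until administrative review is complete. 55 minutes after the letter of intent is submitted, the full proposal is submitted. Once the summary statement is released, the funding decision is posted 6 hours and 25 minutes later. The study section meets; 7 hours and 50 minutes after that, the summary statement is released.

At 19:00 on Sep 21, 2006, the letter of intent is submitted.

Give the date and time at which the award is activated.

The letter of intent is submitted: 19:00 Sep 21, 2006.
The full proposal is submitted: 19:00 Sep 21, 2006 + 55m = 19:55 Sep 21, 2006.
Administrative review is complete: 19:55 Sep 21, 2006 + 9h45m = 05:40 Sep 22, 2006.
The study section meets: 05:40 Sep 22, 2006 + 3h30m = 09:10 Sep 22, 2006.
The summary statement is released: 09:10 Sep 22, 2006 + 7h50m = 17:00 Sep 22, 2006.
The funding decision is posted: 17:00 Sep 22, 2006 + 6h25m = 23:25 Sep 22, 2006.
The award is activated: 23:25 Sep 22, 2006 + 55m = 00:20 Sep 23, 2006.

00:20 on Sep 23, 2006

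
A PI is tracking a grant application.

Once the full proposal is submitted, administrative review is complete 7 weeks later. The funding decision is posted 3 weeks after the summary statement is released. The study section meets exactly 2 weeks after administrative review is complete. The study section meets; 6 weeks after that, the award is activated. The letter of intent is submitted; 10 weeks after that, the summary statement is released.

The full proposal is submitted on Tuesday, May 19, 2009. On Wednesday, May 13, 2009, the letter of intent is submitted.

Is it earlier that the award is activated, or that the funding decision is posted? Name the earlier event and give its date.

The funding decision is posted — Wednesday, August 12, 2009

The full proposal is submitted: May 19, 2009.
Administrative review is complete: May 19, 2009 + 7 weeks = Jul 7, 2009.
The study section meets: Jul 7, 2009 + 2 weeks = Jul 21, 2009.
The award is activated: Jul 21, 2009 + 6 weeks = Sep 1, 2009.
The letter of intent is submitted: May 13, 2009.
The summary statement is released: May 13, 2009 + 10 weeks = Jul 22, 2009.
The funding decision is posted: Jul 22, 2009 + 3 weeks = Aug 12, 2009.
Comparing: the award is activated on Sep 1, 2009 vs the funding decision is posted on Aug 12, 2009. Earlier: the funding decision is posted.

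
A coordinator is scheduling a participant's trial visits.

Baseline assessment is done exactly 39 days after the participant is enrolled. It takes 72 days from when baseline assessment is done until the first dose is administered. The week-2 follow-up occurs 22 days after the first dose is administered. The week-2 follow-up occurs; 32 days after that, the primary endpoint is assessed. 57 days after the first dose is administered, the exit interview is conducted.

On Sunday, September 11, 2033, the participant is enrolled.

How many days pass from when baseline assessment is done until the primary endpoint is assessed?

Causal path: baseline assessment is done → the first dose is administered → the week-2 follow-up occurs → the primary endpoint is assessed.
Total delay along the path: 72 + 22 + 32 = 126 days.

126 days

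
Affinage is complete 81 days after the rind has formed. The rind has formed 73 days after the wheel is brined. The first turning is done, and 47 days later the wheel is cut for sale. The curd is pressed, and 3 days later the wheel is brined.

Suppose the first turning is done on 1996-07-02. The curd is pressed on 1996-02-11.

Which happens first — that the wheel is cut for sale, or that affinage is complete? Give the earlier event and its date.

The first turning is done: Jul 2, 1996.
The wheel is cut for sale: Jul 2, 1996 + 47 days = Aug 18, 1996.
The curd is pressed: Feb 11, 1996.
The wheel is brined: Feb 11, 1996 + 3 days = Feb 14, 1996.
The rind has formed: Feb 14, 1996 + 73 days = Apr 27, 1996.
Affinage is complete: Apr 27, 1996 + 81 days = Jul 17, 1996.
Comparing: the wheel is cut for sale on Aug 18, 1996 vs affinage is complete on Jul 17, 1996. Earlier: affinage is complete.

Affinage is complete — 1996-07-17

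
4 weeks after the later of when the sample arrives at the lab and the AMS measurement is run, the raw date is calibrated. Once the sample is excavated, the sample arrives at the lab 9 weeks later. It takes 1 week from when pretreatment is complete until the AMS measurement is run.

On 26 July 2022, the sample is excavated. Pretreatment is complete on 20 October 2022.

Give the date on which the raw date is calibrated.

The sample is excavated: Jul 26, 2022.
The sample arrives at the lab: Jul 26, 2022 + 9 weeks = Sep 27, 2022.
Pretreatment is complete: Oct 20, 2022.
The AMS measurement is run: Oct 20, 2022 + 1 week = Oct 27, 2022.
Both prerequisites met — the sample arrives at the lab (Sep 27, 2022), the AMS measurement is run (Oct 27, 2022); the later is Oct 27, 2022.
The raw date is calibrated: Oct 27, 2022 + 4 weeks = Nov 24, 2022.

24 November 2022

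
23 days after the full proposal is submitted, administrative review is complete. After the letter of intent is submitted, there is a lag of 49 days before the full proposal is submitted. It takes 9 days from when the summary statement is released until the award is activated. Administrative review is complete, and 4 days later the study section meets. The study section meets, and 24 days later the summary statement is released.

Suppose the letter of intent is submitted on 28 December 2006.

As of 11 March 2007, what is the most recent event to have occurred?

The letter of intent is submitted: Dec 28, 2006.
The full proposal is submitted: Dec 28, 2006 + 49 days = Feb 15, 2007.
Administrative review is complete: Feb 15, 2007 + 23 days = Mar 10, 2007.
The study section meets: Mar 10, 2007 + 4 days = Mar 14, 2007.
The summary statement is released: Mar 14, 2007 + 24 days = Apr 7, 2007.
The award is activated: Apr 7, 2007 + 9 days = Apr 16, 2007.
Mar 11, 2007 falls between when administrative review is complete (Mar 10, 2007) and when the study section meets (Mar 14, 2007).

Administrative review is complete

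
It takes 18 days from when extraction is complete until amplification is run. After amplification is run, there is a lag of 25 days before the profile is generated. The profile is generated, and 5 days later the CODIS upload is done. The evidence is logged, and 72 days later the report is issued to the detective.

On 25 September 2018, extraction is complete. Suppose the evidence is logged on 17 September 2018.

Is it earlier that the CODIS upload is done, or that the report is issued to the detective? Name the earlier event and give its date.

Extraction is complete: Sep 25, 2018.
Amplification is run: Sep 25, 2018 + 18 days = Oct 13, 2018.
The profile is generated: Oct 13, 2018 + 25 days = Nov 7, 2018.
The CODIS upload is done: Nov 7, 2018 + 5 days = Nov 12, 2018.
The evidence is logged: Sep 17, 2018.
The report is issued to the detective: Sep 17, 2018 + 72 days = Nov 28, 2018.
Comparing: the CODIS upload is done on Nov 12, 2018 vs the report is issued to the detective on Nov 28, 2018. Earlier: the CODIS upload is done.

The CODIS upload is done — 12 November 2018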